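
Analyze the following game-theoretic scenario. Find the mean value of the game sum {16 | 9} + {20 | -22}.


G1 = {16 | 9}, G2 = {20 | -22}
Each is a switch {a | b} with numbers a > b; its mean value is (a + b)/2, and mean value is additive over game sums: m(G1 + G2) = m(G1) + m(G2).
Mean of G1 = (16 + (9))/2 = 25/2 = 25/2
Mean of G2 = (20 + (-22))/2 = -2/2 = -1
Mean of G1 + G2 = 25/2 + -1 = 23/2

23/2


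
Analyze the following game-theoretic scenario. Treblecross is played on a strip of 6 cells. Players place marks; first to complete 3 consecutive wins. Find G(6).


Treblecross: place X on empty cells; 3-in-a-row wins.
Playing within two cells of an existing X lets the opponent win at once, so sensible play treats the cells i-2..i+2 around each X as dead. The player left with no safe cell loses, so this is a normal-play take-away game on strips of safe cells.
Placing X at cell i (0-indexed) of a strip of k safe cells leaves independent strips of sizes max(0, i-2) and max(0, k-i-3). Hence G(k) = mex{ G(max(0,i-2)) XOR G(max(0,k-i-3)) : 0 <= i < k }, with G(0) = 0.
G(1): splits (0,0):0^0=0 -> mex({0}) = 1
G(2): splits (0,0):0^0=0 -> mex({0}) = 1
G(3): splits (0,0):0^0=0 -> mex({0}) = 1
G(4): splits (0,1):0^1=1 (0,0):0^0=0 -> mex({0, 1}) = 2
G(5): splits (0,2):0^1=1 (0,1):0^1=1 (0,0):0^0=0 -> mex({0, 1}) = 2
G(6) = mex({1}) = 0
Therefore G(6) = 0.

0


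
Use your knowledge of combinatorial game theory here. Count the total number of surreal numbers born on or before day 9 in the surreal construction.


Day 0: {|} = 0 is born. Count = 1.
Day n: the number of surreal numbers born by day n is 2^(n+1) - 1.
By day 0: 2^1 - 1 = 1
By day 1: 2^2 - 1 = 3
By day 2: 2^3 - 1 = 7
By day 3: 2^4 - 1 = 15
By day 4: 2^5 - 1 = 31
By day 5: 2^6 - 1 = 63
By day 6: 2^7 - 1 = 127
By day 7: 2^8 - 1 = 255
By day 8: 2^9 - 1 = 511
By day 9: 2^10 - 1 = 1023
By day 9: 1023 surreal numbers.

1023


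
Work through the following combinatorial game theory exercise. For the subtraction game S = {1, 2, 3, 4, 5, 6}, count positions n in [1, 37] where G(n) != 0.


Subtraction set S = {1, 2, 3, 4, 5, 6}, so G(n) = n mod 7.
G(n) = 0 when n is a multiple of 7.
Multiples of 7 in [1, 37]: 5
N-positions (nonzero Grundy) = 37 - 5 = 32

32


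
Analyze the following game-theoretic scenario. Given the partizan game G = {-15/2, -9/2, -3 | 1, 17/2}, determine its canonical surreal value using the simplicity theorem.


Left options: {-15/2, -9/2, -3}, max = -3
Right options: {1, 17/2}, min = 1
All options are numbers and max(Left) < min(Right), so by the simplicity theorem the value is the simplest (earliest-born) number strictly between -3 and 1.
Integers -2 through 0 all lie strictly between -3 and 1.
Among integers, the simplest (lowest birthday = smallest |n|; 0 is born on day 0, +-n on day n) is 0.
No non-integer in the interval can be simpler: if x is a non-integer in the interval, then floor(x) or ceil(x) also lies in the interval (the interval contains an integer), and both are proper prefixes of x's sign expansion, i.e. born earlier. So the game value is 0.
Game value = 0

0


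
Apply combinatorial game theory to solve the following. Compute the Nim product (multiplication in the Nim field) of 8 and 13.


Nim multiplication is bilinear over XOR: (u XOR v) * w = (u*w) XOR (v*w).
So we split each operand into its bit components and XOR the pairwise Nim products.
8 = 8 (as XOR of powers of 2).
13 = 1 + 4 + 8 (as XOR of powers of 2).
Using the standard Nim-product table on single bits:
  2*2 = 3,   2*4 = 8,   2*8 = 12,
  4*4 = 6,   4*8 = 11,  8*8 = 13,
and  1*x = x (identity), k*l = l*k (commutative).
Pairwise Nim products:
  8 * 1 = 8
  8 * 4 = 11
  8 * 8 = 13
XOR them: 8 XOR 11 XOR 13 = 14.
Result: 8 * 13 = 14 (in Nim).

14


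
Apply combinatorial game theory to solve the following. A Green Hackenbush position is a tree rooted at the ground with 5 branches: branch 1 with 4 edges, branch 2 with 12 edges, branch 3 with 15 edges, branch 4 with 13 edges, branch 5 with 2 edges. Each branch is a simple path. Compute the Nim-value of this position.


The tree has 5 branches from the ground vertex.
In Green Hackenbush, the Nim-value of a simple path of length k is k.
Branch 1: length 4, Nim-value = 4
Branch 2: length 12, Nim-value = 12
Branch 3: length 15, Nim-value = 15
Branch 4: length 13, Nim-value = 13
Branch 5: length 2, Nim-value = 2
Total Nim-value = XOR of all branch values:
0 XOR 4 = 4
4 XOR 12 = 8
8 XOR 15 = 7
7 XOR 13 = 10
10 XOR 2 = 8
Nim-value of the tree = 8

8


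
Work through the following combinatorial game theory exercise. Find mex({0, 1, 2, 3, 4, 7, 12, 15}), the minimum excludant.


Set = {0, 1, 2, 3, 4, 7, 12, 15}
0 is in the set.
1 is in the set.
2 is in the set.
3 is in the set.
4 is in the set.
5 is NOT in the set. This is the mex.
mex = 5

5


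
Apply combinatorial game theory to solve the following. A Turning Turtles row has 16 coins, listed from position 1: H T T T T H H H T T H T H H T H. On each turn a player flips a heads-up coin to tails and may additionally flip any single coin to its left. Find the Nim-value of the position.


Coins: H T T T T H H H T T H T H H T H
Key fact: a single head at position k behaves exactly like a Nim heap of size k (turning it to T and optionally flipping a coin at j < k corresponds to moving the heap from k to j, or to 0), and heads combine as a disjunctive sum (two heads at the same place would cancel, matching j XOR j = 0). So the Nim-value is the XOR of the 1-indexed positions of the heads.
Face-up positions (1-indexed): [1, 6, 7, 8, 11, 13, 14, 16]
XOR 0 with 1: 0 XOR 1 = 1
XOR 1 with 6: 1 XOR 6 = 7
XOR 7 with 7: 7 XOR 7 = 0
XOR 0 with 8: 0 XOR 8 = 8
XOR 8 with 11: 8 XOR 11 = 3
XOR 3 with 13: 3 XOR 13 = 14
XOR 14 with 14: 14 XOR 14 = 0
XOR 0 with 16: 0 XOR 16 = 16
Nim-value = 16

16


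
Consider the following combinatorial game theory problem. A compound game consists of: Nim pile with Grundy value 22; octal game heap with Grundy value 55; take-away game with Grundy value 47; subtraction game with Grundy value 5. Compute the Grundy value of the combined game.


By the Sprague-Grundy theorem, the Grundy value of a sum of games is the XOR of individual Grundy values.
Nim pile: Grundy value = 22. Running XOR: 0 XOR 22 = 22
octal game heap: Grundy value = 55. Running XOR: 22 XOR 55 = 33
take-away game: Grundy value = 47. Running XOR: 33 XOR 47 = 14
subtraction game: Grundy value = 5. Running XOR: 14 XOR 5 = 11
The combined Grundy value is 11.

11


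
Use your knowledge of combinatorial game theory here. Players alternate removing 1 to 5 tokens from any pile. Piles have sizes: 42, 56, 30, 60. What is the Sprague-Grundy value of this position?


Subtraction set: {1, 2, 3, 4, 5}
For this subtraction set, G(n) = n mod 6 (period = max + 1 = 6).
Pile 1 (size 42): G(42) = 42 mod 6 = 0
Pile 2 (size 56): G(56) = 56 mod 6 = 2
Pile 3 (size 30): G(30) = 30 mod 6 = 0
Pile 4 (size 60): G(60) = 60 mod 6 = 0
Total Grundy value = XOR of all: 0 XOR 2 XOR 0 XOR 0 = 2

2


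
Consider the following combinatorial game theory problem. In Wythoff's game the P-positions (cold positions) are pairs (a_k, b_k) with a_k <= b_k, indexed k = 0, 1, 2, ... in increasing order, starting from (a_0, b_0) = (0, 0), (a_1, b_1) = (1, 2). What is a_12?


By Wythoff's theorem, a_k = floor(k * phi) and b_k = floor(k * phi^2) = a_k + k, where phi = (1 + sqrt(5))/2 is the golden ratio.
phi = (1 + sqrt(5))/2 = 1.618034
k = 12
k * phi = 12 * 1.618034 = 19.416408
a_12 = floor(k * phi) = 19

19


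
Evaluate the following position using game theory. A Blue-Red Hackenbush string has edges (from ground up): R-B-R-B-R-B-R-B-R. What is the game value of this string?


Edges (from ground): R-B-R-B-R-B-R-B-R
By Berlekamp's sign-expansion rule, a Blue-Red Hackenbush stalk has the value of the surreal number whose sign sequence is the edge sequence with B -> + and R -> -.
Sign sequence: -+-+-+-+-
Trace the sign expansion in the surreal number tree, starting from 0:
Edge 1: R (sign -) -> bounds (-inf, 0), value = -1
Edge 2: B (sign +) -> bounds (-1, 0), value = -1/2
Edge 3: R (sign -) -> bounds (-1, -1/2), value = -3/4
Edge 4: B (sign +) -> bounds (-3/4, -1/2), value = -5/8
Edge 5: R (sign -) -> bounds (-3/4, -5/8), value = -11/16
Edge 6: B (sign +) -> bounds (-11/16, -5/8), value = -21/32
Edge 7: R (sign -) -> bounds (-11/16, -21/32), value = -43/64
Edge 8: B (sign +) -> bounds (-43/64, -21/32), value = -85/128
Edge 9: R (sign -) -> bounds (-43/64, -85/128), value = -171/256
Game value = -171/256

-171/256


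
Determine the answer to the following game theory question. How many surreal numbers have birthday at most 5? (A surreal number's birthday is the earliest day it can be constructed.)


Day 0: {|} = 0 is born. Count = 1.
Day n: the number of surreal numbers born by day n is 2^(n+1) - 1.
By day 0: 2^1 - 1 = 1
By day 1: 2^2 - 1 = 3
By day 2: 2^3 - 1 = 7
By day 3: 2^4 - 1 = 15
By day 4: 2^5 - 1 = 31
By day 5: 2^6 - 1 = 63
By day 5: 63 surreal numbers.

63


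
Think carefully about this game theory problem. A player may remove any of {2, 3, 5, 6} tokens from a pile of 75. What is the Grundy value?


The subtraction set is S = {2, 3, 5, 6}.
G(k) = mex{ G(k - s) : s in S, s <= k }. We compute iteratively: G(0) = 0.
G(1) = mex({}) = 0
G(2) = mex({0}) = 1
G(3) = mex({0}) = 1
G(4) = mex({0, 1}) = 2
G(5) = mex({0, 1}) = 2
G(6) = mex({0, 1, 2}) = 3
G(7) = mex({0, 1, 2}) = 3
G(8) = mex({1, 2, 3}) = 0
G(9) = mex({1, 2, 3}) = 0
G(10) = mex({0, 2, 3}) = 1
G(11) = mex({0, 2, 3}) = 1
G(12) = mex({0, 1, 3}) = 2
G(13) = mex({0, 1, 3}) = 2
Observe that G(8)..G(13) = 0, 0, 1, 1, 2, 2 repeats G(0)..G(5) = 0, 0, 1, 1, 2, 2.
For k >= max(S) = 6, G(k) is determined by the previous 6 values G(k-6)..G(k-1); a window of 6 consecutive values has recurred shifted by 8, so by induction G(k + 8) = G(k) for all k >= 0: the sequence is periodic from the start with period 8.
One period: G(0..7) = 0, 0, 1, 1, 2, 2, 3, 3.
75 mod 8 = 3, so G(75) = G(3) = 1.

1


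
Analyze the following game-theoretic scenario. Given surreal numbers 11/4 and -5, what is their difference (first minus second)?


x = 11/4, y = -5
Converting to common denominator: 4
x = 11/4, y = -20/4
x - y = 11/4 - -5 = 31/4

31/4


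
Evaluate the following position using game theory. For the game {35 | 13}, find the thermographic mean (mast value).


Game = {35 | 13}, a switch {a | b} with numbers a > b.
Its thermograph has left wall a - t and right wall b + t, which meet at t = (a - b)/2, where both equal (a + b)/2. So the mast (mean value) is at (a + b)/2.
Mean = (35 + (13))/2 = 48/2 = 24

24


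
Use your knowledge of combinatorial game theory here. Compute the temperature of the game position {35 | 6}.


The game is {35 | 6}, a switch {a | b} with numbers a > b.
Cooling {a | b} by t gives {a - t | b + t}, which stops being hot when a - t = b + t, i.e. at t = (a - b)/2. So the temperature of a switch is (a - b)/2.
Temperature = (Left option - Right option) / 2
= (35 - (6)) / 2
= 29 / 2
= 29/2

29/2


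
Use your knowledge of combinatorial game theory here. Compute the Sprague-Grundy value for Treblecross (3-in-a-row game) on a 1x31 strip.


Treblecross: place X on empty cells; 3-in-a-row wins.
Playing within two cells of an existing X lets the opponent win at once, so sensible play treats the cells i-2..i+2 around each X as dead. The player left with no safe cell loses, so this is a normal-play take-away game on strips of safe cells.
Placing X at cell i (0-indexed) of a strip of k safe cells leaves independent strips of sizes max(0, i-2) and max(0, k-i-3). Hence G(k) = mex{ G(max(0,i-2)) XOR G(max(0,k-i-3)) : 0 <= i < k }, with G(0) = 0.
G(1): splits (0,0):0^0=0 -> mex({0}) = 1
G(2): splits (0,0):0^0=0 -> mex({0}) = 1
G(3): splits (0,0):0^0=0 -> mex({0}) = 1
G(4): splits (0,1):0^1=1 (0,0):0^0=0 -> mex({0, 1}) = 2
G(5): splits (0,2):0^1=1 (0,1):0^1=1 (0,0):0^0=0 -> mex({0, 1}) = 2
G(6) = mex({1}) = 0
G(7) = mex({0, 1, 2}) = 3
G(8) = mex({0, 1, 2}) = 3
G(9) = mex({0, 2}) = 1
G(10) = mex({0, 2, 3}) = 1
G(11) = mex({0, 3}) = 1
G(12) = mex({1, 3}) = 0
G(13) = mex({0, 1, 2, 3}) = 4
G(14) = mex({0, 1, 2}) = 3
G(15) = mex({0, 1, 2}) = 3
G(16) = mex({0, 1, 2, 4}) = 3
G(17) = mex({0, 1, 3, 4}) = 2
G(18) = mex({0, 1, 3, 4}) = 2
G(19) = mex({0, 1, 3, 5}) = 2
G(20) = mex({0, 1, 2, 3, 5}) = 4
G(21) = mex({0, 1, 2, 3, 5}) = 4
G(22) = mex({1, 2, 6}) = 0
G(23) = mex({0, 1, 2, 3, 4, 6}) = 5
G(24) = mex({0, 1, 2, 3, 4}) = 5
G(25) = mex({0, 1, 3, 4, 7}) = 2
G(26) = mex({0, 1, 3, 4, 5, 7}) = 2
G(27) = mex({0, 1, 3, 5}) = 2
G(28) = mex({0, 1, 2, 5}) = 3
G(29) = mex({0, 1, 2, 4, 5, 6}) = 3
G(30) = mex({1, 2, 4, 6}) = 0
G(31) = mex({0, 1, 2, 3, 4, 6}) = 5
Therefore G(31) = 5.

5


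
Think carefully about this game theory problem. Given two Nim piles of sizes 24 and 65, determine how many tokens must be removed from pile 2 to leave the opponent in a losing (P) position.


Piles: 24 and 65
Current XOR: 24 XOR 65 = 89 (non-zero, so this is an N-position).
To make the XOR zero, we need to find a move that balances the piles.
For pile 2 (size 65): target = 65 XOR 89 = 24
We reduce pile 2 from 65 to 24.
Tokens removed: 65 - 24 = 41
Verification: 24 XOR 24 = 0

41


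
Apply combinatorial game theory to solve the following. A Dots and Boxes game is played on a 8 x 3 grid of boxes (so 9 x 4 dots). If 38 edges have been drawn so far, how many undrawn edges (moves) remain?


Grid: 8 x 3 boxes, i.e. 9 rows and 4 columns of dots.
Horizontal edges: (rows + 1) * cols = 9 * 3 = 27
Vertical edges: rows * (cols + 1) = 8 * 4 = 32
Total edges: 27 + 32 = 59
Edges drawn: 38
Remaining: 59 - 38 = 21

21


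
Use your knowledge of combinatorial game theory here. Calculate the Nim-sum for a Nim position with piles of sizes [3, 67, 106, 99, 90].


We need the XOR (exclusive or) of all pile sizes.
After XOR-ing pile 1 (size 3): 0 XOR 3 = 3
After XOR-ing pile 2 (size 67): 3 XOR 67 = 64
After XOR-ing pile 3 (size 106): 64 XOR 106 = 42
After XOR-ing pile 4 (size 99): 42 XOR 99 = 73
After XOR-ing pile 5 (size 90): 73 XOR 90 = 19
The Nim-value of this position is 19.

19


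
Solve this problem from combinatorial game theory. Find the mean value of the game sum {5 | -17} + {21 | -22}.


G1 = {5 | -17}, G2 = {21 | -22}
Each is a switch {a | b} with numbers a > b; its mean value is (a + b)/2, and mean value is additive over game sums: m(G1 + G2) = m(G1) + m(G2).
Mean of G1 = (5 + (-17))/2 = -12/2 = -6
Mean of G2 = (21 + (-22))/2 = -1/2 = -1/2
Mean of G1 + G2 = -6 + -1/2 = -13/2

-13/2


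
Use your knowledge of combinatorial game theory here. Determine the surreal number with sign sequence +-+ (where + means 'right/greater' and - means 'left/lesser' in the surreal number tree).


Sign expansion: +-+
Rule: track bounds (lo, hi), initially (-inf, +inf). On '+', the current value becomes lo and we move to the simplest number in (value, hi): value + 1 if hi = +inf, otherwise the midpoint (value + hi)/2. On '-', the current value becomes hi and we move to value - 1 if lo = -inf, otherwise the midpoint (lo + value)/2.
Start at 0.
Step 1: sign = +, move right. Bounds: (0, +inf). Value = 1
Step 2: sign = -, move left. Bounds: (0, 1). Value = 1/2
Step 3: sign = +, move right. Bounds: (1/2, 1). Value = 3/4
The surreal number with sign expansion +-+ is 3/4.

3/4


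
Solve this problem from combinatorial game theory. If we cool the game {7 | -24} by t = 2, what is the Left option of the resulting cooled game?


Original game: {7 | -24} (a switch {a | b} with a > b).
Cooling by t (for t below the temperature (a - b)/2 = 31/2) taxes each move by t: {a | b} cooled by t is {a - t | b + t}.
Cooling amount: t = 2
Cooled Left option: 7 - 2 = 5
Cooled Right option: -24 + 2 = -22
Cooled game: {5 | -22}
Left option = 5

5


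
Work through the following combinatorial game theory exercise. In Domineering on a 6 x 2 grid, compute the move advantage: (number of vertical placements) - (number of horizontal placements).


Board is 6 x 2 (rows x cols).
Left (vertical) placements: (rows-1) * cols = 5 * 2 = 10
Right (horizontal) placements: rows * (cols-1) = 6 * 1 = 6
Advantage = Left - Right = 10 - 6 = 4

4


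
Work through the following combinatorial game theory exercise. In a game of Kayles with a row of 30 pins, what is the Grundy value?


Kayles: a move removes 1 or 2 adjacent pins from a contiguous row.
Removing pins from a row of k leaves two independent rows (a, b) with a + b = k - 1 (one pin) or a + b = k - 2 (two pins); an end removal gives a = 0.
By Sprague-Grundy, G(k) = mex{ G(a) XOR G(b) } over all these splits. G(0) = 0.
G(1): splits (0,0):0^0=0 -> mex({0}) = 1
G(2): splits (0,1):0^1=1 (0,0):0^0=0 -> mex({0, 1}) = 2
G(3): splits (0,2):0^2=2 (1,1):1^1=0 (0,1):0^1=1 -> mex({0, 1, 2}) = 3
G(4): splits (0,3):0^3=3 (1,2):1^2=3 (0,2):0^2=2 (1,1):1^1=0 -> mex({0, 2, 3}) = 1
G(5): splits (0,4):0^1=1 (1,3):1^3=2 (2,2):2^2=0 (0,3):0^3=3 (1,2):1^2=3 -> mex({0, 1, 2, 3}) = 4
G(6) = mex({0, 1, 2, 4}) = 3
G(7) = mex({0, 1, 3, 4, 5}) = 2
G(8) = mex({0, 2, 3, 5, 6}) = 1
G(9) = mex({0, 1, 2, 3, 6, 7}) = 4
G(10) = mex({0, 1, 3, 4, 5, 7}) = 2
G(11) = mex({0, 1, 2, 3, 4, 5}) = 6
G(12) = mex({0, 1, 2, 3, 5, 6, 7}) = 4
G(13) = mex({0, 2, 3, 4, 6, 7}) = 1
G(14) = mex({0, 1, 4, 5, 6, 7}) = 2
G(15) = mex({0, 1, 2, 3, 4, 5, 6}) = 7
G(16) = mex({0, 2, 3, 5, 6, 7}) = 1
G(17) = mex({0, 1, 2, 3, 5, 6, 7}) = 4
G(18) = mex({0, 1, 2, 4, 5, 6}) = 3
G(19) = mex({0, 1, 3, 4, 5, 7}) = 2
G(20) = mex({0, 2, 3, 4, 5, 6, 7}) = 1
G(21) = mex({0, 1, 2, 3, 5, 6, 7}) = 4
G(22) = mex({0, 1, 2, 3, 4, 5, 7}) = 6
G(23) = mex({0, 1, 2, 3, 4, 5, 6}) = 7
G(24) = mex({0, 1, 2, 3, 5, 6, 7}) = 4
G(25) = mex({0, 2, 3, 4, 6, 7}) = 1
G(26) = mex({0, 1, 3, 4, 5, 6, 7}) = 2
G(27) = mex({0, 1, 2, 3, 4, 5, 6, 7}) = 8
G(28) = mex({0, 1, 2, 3, 4, 6, 7, 8}) = 5
G(29) = mex({0, 1, 2, 3, 5, 6, 7, 8, 9}) = 4
G(30) = mex({0, 1, 2, 3, 4, 5, 6, 9, 10}) = 7
Therefore G(30) = 7.

7


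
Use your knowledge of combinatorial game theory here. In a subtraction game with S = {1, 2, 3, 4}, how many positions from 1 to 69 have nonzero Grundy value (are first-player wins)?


Subtraction set S = {1, 2, 3, 4}, so G(n) = n mod 5.
G(n) = 0 when n is a multiple of 5.
Multiples of 5 in [1, 69]: 13
N-positions (nonzero Grundy) = 69 - 13 = 56

56


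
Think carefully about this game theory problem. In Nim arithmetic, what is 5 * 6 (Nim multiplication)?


Nim multiplication is bilinear over XOR: (u XOR v) * w = (u*w) XOR (v*w).
So we split each operand into its bit components and XOR the pairwise Nim products.
5 = 1 + 4 (as XOR of powers of 2).
6 = 2 + 4 (as XOR of powers of 2).
Using the standard Nim-product table on single bits:
  2*2 = 3,   2*4 = 8,   2*8 = 12,
  4*4 = 6,   4*8 = 11,  8*8 = 13,
and  1*x = x (identity), k*l = l*k (commutative).
Pairwise Nim products:
  1 * 2 = 2
  1 * 4 = 4
  4 * 2 = 8
  4 * 4 = 6
XOR them: 2 XOR 4 XOR 8 XOR 6 = 8.
Result: 5 * 6 = 8 (in Nim).

8


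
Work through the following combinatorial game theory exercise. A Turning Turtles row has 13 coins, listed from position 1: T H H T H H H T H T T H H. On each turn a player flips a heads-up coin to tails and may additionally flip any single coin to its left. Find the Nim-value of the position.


Coins: T H H T H H H T H T T H H
Key fact: a single head at position k behaves exactly like a Nim heap of size k (turning it to T and optionally flipping a coin at j < k corresponds to moving the heap from k to j, or to 0), and heads combine as a disjunctive sum (two heads at the same place would cancel, matching j XOR j = 0). So the Nim-value is the XOR of the 1-indexed positions of the heads.
Face-up positions (1-indexed): [2, 3, 5, 6, 7, 9, 12, 13]
XOR 0 with 2: 0 XOR 2 = 2
XOR 2 with 3: 2 XOR 3 = 1
XOR 1 with 5: 1 XOR 5 = 4
XOR 4 with 6: 4 XOR 6 = 2
XOR 2 with 7: 2 XOR 7 = 5
XOR 5 with 9: 5 XOR 9 = 12
XOR 12 with 12: 12 XOR 12 = 0
XOR 0 with 13: 0 XOR 13 = 13
Nim-value = 13

13


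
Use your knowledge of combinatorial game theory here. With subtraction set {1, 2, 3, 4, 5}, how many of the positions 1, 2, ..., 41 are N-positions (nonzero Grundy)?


Subtraction set S = {1, 2, 3, 4, 5}, so G(n) = n mod 6.
G(n) = 0 when n is a multiple of 6.
Multiples of 6 in [1, 41]: 6
N-positions (nonzero Grundy) = 41 - 6 = 35

35


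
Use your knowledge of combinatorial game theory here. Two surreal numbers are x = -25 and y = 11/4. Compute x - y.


x = -25, y = 11/4
Converting to common denominator: 4
x = -100/4, y = 11/4
x - y = -25 - 11/4 = -111/4

-111/4


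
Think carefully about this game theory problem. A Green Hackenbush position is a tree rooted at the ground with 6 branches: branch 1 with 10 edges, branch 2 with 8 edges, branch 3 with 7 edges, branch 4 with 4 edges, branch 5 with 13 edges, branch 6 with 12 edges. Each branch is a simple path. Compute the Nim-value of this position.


The tree has 6 branches from the ground vertex.
In Green Hackenbush, the Nim-value of a simple path of length k is k.
Branch 1: length 10, Nim-value = 10
Branch 2: length 8, Nim-value = 8
Branch 3: length 7, Nim-value = 7
Branch 4: length 4, Nim-value = 4
Branch 5: length 13, Nim-value = 13
Branch 6: length 12, Nim-value = 12
Total Nim-value = XOR of all branch values:
0 XOR 10 = 10
10 XOR 8 = 2
2 XOR 7 = 5
5 XOR 4 = 1
1 XOR 13 = 12
12 XOR 12 = 0
Nim-value of the tree = 0

0


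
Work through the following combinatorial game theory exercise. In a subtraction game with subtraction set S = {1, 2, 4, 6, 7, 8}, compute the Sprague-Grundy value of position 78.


The subtraction set is S = {1, 2, 4, 6, 7, 8}.
G(k) = mex{ G(k - s) : s in S, s <= k }. We compute iteratively: G(0) = 0.
G(1) = mex({0}) = 1
G(2) = mex({0, 1}) = 2
G(3) = mex({1, 2}) = 0
G(4) = mex({0, 2}) = 1
G(5) = mex({0, 1}) = 2
G(6) = mex({0, 1, 2}) = 3
G(7) = mex({0, 1, 2, 3}) = 4
G(8) = mex({0, 1, 2, 3, 4}) = 5
G(9) = mex({0, 1, 2, 4, 5}) = 3
G(10) = mex({0, 1, 2, 3, 5}) = 4
G(11) = mex({0, 1, 2, 3, 4}) = 5
G(12) = mex({1, 2, 3, 4, 5}) = 0
G(13) = mex({0, 2, 3, 4, 5}) = 1
G(14) = mex({0, 1, 3, 4, 5}) = 2
G(15) = mex({1, 2, 3, 4, 5}) = 0
G(16) = mex({0, 2, 3, 4, 5}) = 1
G(17) = mex({0, 1, 3, 4, 5}) = 2
G(18) = mex({0, 1, 2, 4, 5}) = 3
G(19) = mex({0, 1, 2, 3, 5}) = 4
Observe that G(12)..G(19) = 0, 1, 2, 0, 1, 2, 3, 4 repeats G(0)..G(7) = 0, 1, 2, 0, 1, 2, 3, 4.
For k >= max(S) = 8, G(k) is determined by the previous 8 values G(k-8)..G(k-1); a window of 8 consecutive values has recurred shifted by 12, so by induction G(k + 12) = G(k) for all k >= 0: the sequence is periodic from the start with period 12.
One period: G(0..11) = 0, 1, 2, 0, 1, 2, 3, 4, 5, 3, 4, 5.
78 mod 12 = 6, so G(78) = G(6) = 3.

3


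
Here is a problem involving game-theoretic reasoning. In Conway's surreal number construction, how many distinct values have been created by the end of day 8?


Day 0: {|} = 0 is born. Count = 1.
Day n: the number of surreal numbers born by day n is 2^(n+1) - 1.
By day 0: 2^1 - 1 = 1
By day 1: 2^2 - 1 = 3
By day 2: 2^3 - 1 = 7
By day 3: 2^4 - 1 = 15
By day 4: 2^5 - 1 = 31
By day 5: 2^6 - 1 = 63
By day 6: 2^7 - 1 = 127
By day 7: 2^8 - 1 = 255
By day 8: 2^9 - 1 = 511
By day 8: 511 surreal numbers.

511


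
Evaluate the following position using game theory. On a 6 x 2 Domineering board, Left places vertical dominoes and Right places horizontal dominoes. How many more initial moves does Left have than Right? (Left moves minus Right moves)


Board is 6 x 2 (rows x cols).
Left (vertical) placements: (rows-1) * cols = 5 * 2 = 10
Right (horizontal) placements: rows * (cols-1) = 6 * 1 = 6
Advantage = Left - Right = 10 - 6 = 4

4


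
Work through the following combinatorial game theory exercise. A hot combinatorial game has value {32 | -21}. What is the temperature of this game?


The game is {32 | -21}, a switch {a | b} with numbers a > b.
Cooling {a | b} by t gives {a - t | b + t}, which stops being hot when a - t = b + t, i.e. at t = (a - b)/2. So the temperature of a switch is (a - b)/2.
Temperature = (Left option - Right option) / 2
= (32 - (-21)) / 2
= 53 / 2
= 53/2

53/2


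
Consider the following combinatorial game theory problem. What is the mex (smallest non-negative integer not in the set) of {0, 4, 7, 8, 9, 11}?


Set = {0, 4, 7, 8, 9, 11}
0 is in the set.
1 is NOT in the set. This is the mex.
mex = 1

1


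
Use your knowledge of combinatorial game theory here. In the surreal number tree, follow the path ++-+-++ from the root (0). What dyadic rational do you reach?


Sign expansion: ++-+-++
Rule: track bounds (lo, hi), initially (-inf, +inf). On '+', the current value becomes lo and we move to the simplest number in (value, hi): value + 1 if hi = +inf, otherwise the midpoint (value + hi)/2. On '-', the current value becomes hi and we move to value - 1 if lo = -inf, otherwise the midpoint (lo + value)/2.
Start at 0.
Step 1: sign = +, move right. Bounds: (0, +inf). Value = 1
Step 2: sign = +, move right. Bounds: (1, +inf). Value = 2
Step 3: sign = -, move left. Bounds: (1, 2). Value = 3/2
Step 4: sign = +, move right. Bounds: (3/2, 2). Value = 7/4
Step 5: sign = -, move left. Bounds: (3/2, 7/4). Value = 13/8
Step 6: sign = +, move right. Bounds: (13/8, 7/4). Value = 27/16
Step 7: sign = +, move right. Bounds: (27/16, 7/4). Value = 55/32
The surreal number with sign expansion ++-+-++ is 55/32.

55/32


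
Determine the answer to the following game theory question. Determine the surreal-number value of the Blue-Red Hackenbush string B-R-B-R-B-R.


Edges (from ground): B-R-B-R-B-R
By Berlekamp's sign-expansion rule, a Blue-Red Hackenbush stalk has the value of the surreal number whose sign sequence is the edge sequence with B -> + and R -> -.
Sign sequence: +-+-+-
Trace the sign expansion in the surreal number tree, starting from 0:
Edge 1: B (sign +) -> bounds (0, +inf), value = 1
Edge 2: R (sign -) -> bounds (0, 1), value = 1/2
Edge 3: B (sign +) -> bounds (1/2, 1), value = 3/4
Edge 4: R (sign -) -> bounds (1/2, 3/4), value = 5/8
Edge 5: B (sign +) -> bounds (5/8, 3/4), value = 11/16
Edge 6: R (sign -) -> bounds (5/8, 11/16), value = 21/32
Game value = 21/32

21/32


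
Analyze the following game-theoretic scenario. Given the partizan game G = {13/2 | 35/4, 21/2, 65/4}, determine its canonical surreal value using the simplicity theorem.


Left options: {13/2}, max = 13/2
Right options: {35/4, 21/2, 65/4}, min = 35/4
All options are numbers and max(Left) < min(Right), so by the simplicity theorem the value is the simplest (earliest-born) number strictly between 13/2 and 35/4.
Integers 7 through 8 all lie strictly between 13/2 and 35/4.
Among integers, the simplest (lowest birthday = smallest |n|; 0 is born on day 0, +-n on day n) is 7.
No non-integer in the interval can be simpler: if x is a non-integer in the interval, then floor(x) or ceil(x) also lies in the interval (the interval contains an integer), and both are proper prefixes of x's sign expansion, i.e. born earlier. So the game value is 7.
Game value = 7

7


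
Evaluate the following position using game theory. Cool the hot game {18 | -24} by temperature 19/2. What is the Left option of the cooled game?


Original game: {18 | -24} (a switch {a | b} with a > b).
Cooling by t (for t below the temperature (a - b)/2 = 21) taxes each move by t: {a | b} cooled by t is {a - t | b + t}.
Cooling amount: t = 19/2
Cooled Left option: 18 - 19/2 = 17/2
Cooled Right option: -24 + 19/2 = -29/2
Cooled game: {17/2 | -29/2}
Left option = 17/2

17/2


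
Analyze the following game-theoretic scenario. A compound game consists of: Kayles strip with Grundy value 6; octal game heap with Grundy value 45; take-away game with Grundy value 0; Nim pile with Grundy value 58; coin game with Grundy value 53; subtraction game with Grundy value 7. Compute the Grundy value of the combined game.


By the Sprague-Grundy theorem, the Grundy value of a sum of games is the XOR of individual Grundy values.
Kayles strip: Grundy value = 6. Running XOR: 0 XOR 6 = 6
octal game heap: Grundy value = 45. Running XOR: 6 XOR 45 = 43
take-away game: Grundy value = 0. Running XOR: 43 XOR 0 = 43
Nim pile: Grundy value = 58. Running XOR: 43 XOR 58 = 17
coin game: Grundy value = 53. Running XOR: 17 XOR 53 = 36
subtraction game: Grundy value = 7. Running XOR: 36 XOR 7 = 35
The combined Grundy value is 35.

35


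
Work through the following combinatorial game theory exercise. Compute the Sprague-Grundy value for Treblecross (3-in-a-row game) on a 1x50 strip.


Treblecross: place X on empty cells; 3-in-a-row wins.
Playing within two cells of an existing X lets the opponent win at once, so sensible play treats the cells i-2..i+2 around each X as dead. The player left with no safe cell loses, so this is a normal-play take-away game on strips of safe cells.
Placing X at cell i (0-indexed) of a strip of k safe cells leaves independent strips of sizes max(0, i-2) and max(0, k-i-3). Hence G(k) = mex{ G(max(0,i-2)) XOR G(max(0,k-i-3)) : 0 <= i < k }, with G(0) = 0.
G(1): splits (0,0):0^0=0 -> mex({0}) = 1
G(2): splits (0,0):0^0=0 -> mex({0}) = 1
G(3): splits (0,0):0^0=0 -> mex({0}) = 1
G(4): splits (0,1):0^1=1 (0,0):0^0=0 -> mex({0, 1}) = 2
G(5): splits (0,2):0^1=1 (0,1):0^1=1 (0,0):0^0=0 -> mex({0, 1}) = 2
G(6) = mex({1}) = 0
G(7) = mex({0, 1, 2}) = 3
G(8) = mex({0, 1, 2}) = 3
G(9) = mex({0, 2}) = 1
G(10) = mex({0, 2, 3}) = 1
G(11) = mex({0, 3}) = 1
G(12) = mex({1, 3}) = 0
G(13) = mex({0, 1, 2, 3}) = 4
G(14) = mex({0, 1, 2}) = 3
G(15) = mex({0, 1, 2}) = 3
G(16) = mex({0, 1, 2, 4}) = 3
G(17) = mex({0, 1, 3, 4}) = 2
G(18) = mex({0, 1, 3, 4}) = 2
G(19) = mex({0, 1, 3, 5}) = 2
G(20) = mex({0, 1, 2, 3, 5}) = 4
G(21) = mex({0, 1, 2, 3, 5}) = 4
G(22) = mex({1, 2, 6}) = 0
G(23) = mex({0, 1, 2, 3, 4, 6}) = 5
G(24) = mex({0, 1, 2, 3, 4}) = 5
G(25) = mex({0, 1, 3, 4, 7}) = 2
G(26) = mex({0, 1, 3, 4, 5, 7}) = 2
G(27) = mex({0, 1, 3, 5}) = 2
G(28) = mex({0, 1, 2, 5}) = 3
G(29) = mex({0, 1, 2, 4, 5, 6}) = 3
G(30) = mex({1, 2, 4, 6}) = 0
G(31) = mex({0, 1, 2, 3, 4, 6}) = 5
G(32) = mex({1, 2, 3, 4, 7}) = 0
G(33) = mex({0, 3, 7}) = 1
G(34) = mex({0, 2, 3, 5, 7}) = 1
G(35) = mex({0, 2, 3, 5, 6}) = 1
G(36) = mex({0, 1, 2, 5, 6}) = 3
G(37) = mex({0, 1, 2, 4, 5, 6}) = 3
G(38) = mex({0, 1, 2, 4}) = 3
G(39) = mex({0, 1, 2, 3, 4, 7}) = 5
G(40) = mex({0, 1, 2, 3, 4, 5, 7}) = 6
G(41) = mex({0, 1, 2, 3, 5, 7}) = 4
G(42) = mex({0, 1, 2, 3, 5, 6, 7}) = 4
G(43) = mex({0, 2, 3, 5, 6}) = 1
G(44) = mex({1, 2, 3, 4, 5, 6}) = 0
G(45) = mex({0, 1, 2, 3, 4, 6, 7}) = 5
G(46) = mex({0, 1, 2, 3, 4, 7}) = 5
G(47) = mex({0, 1, 2, 3, 4, 5, 7}) = 6
G(48) = mex({0, 1, 2, 3, 4, 5, 7}) = 6
G(49) = mex({0, 1, 3, 4, 5, 7}) = 2
G(50) = mex({0, 1, 2, 3, 4, 5, 6}) = 7
Therefore G(50) = 7.

7


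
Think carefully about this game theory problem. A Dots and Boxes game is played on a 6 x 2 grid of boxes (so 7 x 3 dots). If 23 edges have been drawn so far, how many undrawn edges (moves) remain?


Grid: 6 x 2 boxes, i.e. 7 rows and 3 columns of dots.
Horizontal edges: (rows + 1) * cols = 7 * 2 = 14
Vertical edges: rows * (cols + 1) = 6 * 3 = 18
Total edges: 14 + 18 = 32
Edges drawn: 23
Remaining: 32 - 23 = 9

9


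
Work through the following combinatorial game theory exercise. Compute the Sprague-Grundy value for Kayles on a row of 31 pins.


Kayles: a move removes 1 or 2 adjacent pins from a contiguous row.
Removing pins from a row of k leaves two independent rows (a, b) with a + b = k - 1 (one pin) or a + b = k - 2 (two pins); an end removal gives a = 0.
By Sprague-Grundy, G(k) = mex{ G(a) XOR G(b) } over all these splits. G(0) = 0.
G(1): splits (0,0):0^0=0 -> mex({0}) = 1
G(2): splits (0,1):0^1=1 (0,0):0^0=0 -> mex({0, 1}) = 2
G(3): splits (0,2):0^2=2 (1,1):1^1=0 (0,1):0^1=1 -> mex({0, 1, 2}) = 3
G(4): splits (0,3):0^3=3 (1,2):1^2=3 (0,2):0^2=2 (1,1):1^1=0 -> mex({0, 2, 3}) = 1
G(5): splits (0,4):0^1=1 (1,3):1^3=2 (2,2):2^2=0 (0,3):0^3=3 (1,2):1^2=3 -> mex({0, 1, 2, 3}) = 4
G(6) = mex({0, 1, 2, 4}) = 3
G(7) = mex({0, 1, 3, 4, 5}) = 2
G(8) = mex({0, 2, 3, 5, 6}) = 1
G(9) = mex({0, 1, 2, 3, 6, 7}) = 4
G(10) = mex({0, 1, 3, 4, 5, 7}) = 2
G(11) = mex({0, 1, 2, 3, 4, 5}) = 6
G(12) = mex({0, 1, 2, 3, 5, 6, 7}) = 4
G(13) = mex({0, 2, 3, 4, 6, 7}) = 1
G(14) = mex({0, 1, 4, 5, 6, 7}) = 2
G(15) = mex({0, 1, 2, 3, 4, 5, 6}) = 7
G(16) = mex({0, 2, 3, 5, 6, 7}) = 1
G(17) = mex({0, 1, 2, 3, 5, 6, 7}) = 4
G(18) = mex({0, 1, 2, 4, 5, 6}) = 3
G(19) = mex({0, 1, 3, 4, 5, 7}) = 2
G(20) = mex({0, 2, 3, 4, 5, 6, 7}) = 1
G(21) = mex({0, 1, 2, 3, 5, 6, 7}) = 4
G(22) = mex({0, 1, 2, 3, 4, 5, 7}) = 6
G(23) = mex({0, 1, 2, 3, 4, 5, 6}) = 7
G(24) = mex({0, 1, 2, 3, 5, 6, 7}) = 4
G(25) = mex({0, 2, 3, 4, 6, 7}) = 1
G(26) = mex({0, 1, 3, 4, 5, 6, 7}) = 2
G(27) = mex({0, 1, 2, 3, 4, 5, 6, 7}) = 8
G(28) = mex({0, 1, 2, 3, 4, 6, 7, 8}) = 5
G(29) = mex({0, 1, 2, 3, 5, 6, 7, 8, 9}) = 4
G(30) = mex({0, 1, 2, 3, 4, 5, 6, 9, 10}) = 7
G(31) = mex({0, 1, 3, 4, 5, 7, 10, 11}) = 2
Therefore G(31) = 2.

2


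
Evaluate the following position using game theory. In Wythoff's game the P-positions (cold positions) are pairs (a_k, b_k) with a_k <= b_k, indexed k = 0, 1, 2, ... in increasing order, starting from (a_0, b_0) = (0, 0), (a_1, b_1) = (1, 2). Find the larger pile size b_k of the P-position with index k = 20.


By Wythoff's theorem, a_k = floor(k * phi) and b_k = floor(k * phi^2) = a_k + k, where phi = (1 + sqrt(5))/2 is the golden ratio.
phi = (1 + sqrt(5))/2 = 1.618034
phi^2 = phi + 1 = 2.618034
k = 20
k * phi^2 = 20 * 2.618034 = 52.360680
b_20 = floor(k * phi^2) = 52 (check: a_20 + k = 32 + 20 = 52)

52


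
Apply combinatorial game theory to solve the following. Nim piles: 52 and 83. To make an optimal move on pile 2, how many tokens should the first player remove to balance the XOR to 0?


Piles: 52 and 83
Current XOR: 52 XOR 83 = 103 (non-zero, so this is an N-position).
To make the XOR zero, we need to find a move that balances the piles.
For pile 2 (size 83): target = 83 XOR 103 = 52
We reduce pile 2 from 83 to 52.
Tokens removed: 83 - 52 = 31
Verification: 52 XOR 52 = 0

31


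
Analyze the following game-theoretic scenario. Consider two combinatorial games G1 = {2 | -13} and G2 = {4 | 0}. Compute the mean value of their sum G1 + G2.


G1 = {2 | -13}, G2 = {4 | 0}
Each is a switch {a | b} with numbers a > b; its mean value is (a + b)/2, and mean value is additive over game sums: m(G1 + G2) = m(G1) + m(G2).
Mean of G1 = (2 + (-13))/2 = -11/2 = -11/2
Mean of G2 = (4 + (0))/2 = 4/2 = 2
Mean of G1 + G2 = -11/2 + 2 = -7/2

-7/2


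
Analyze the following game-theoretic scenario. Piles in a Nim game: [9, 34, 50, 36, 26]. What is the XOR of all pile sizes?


We need the XOR (exclusive or) of all pile sizes.
After XOR-ing pile 1 (size 9): 0 XOR 9 = 9
After XOR-ing pile 2 (size 34): 9 XOR 34 = 43
After XOR-ing pile 3 (size 50): 43 XOR 50 = 25
After XOR-ing pile 4 (size 36): 25 XOR 36 = 61
After XOR-ing pile 5 (size 26): 61 XOR 26 = 39
The Nim-value of this position is 39.

39


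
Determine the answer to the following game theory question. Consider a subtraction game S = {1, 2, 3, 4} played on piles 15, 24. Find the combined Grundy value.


Subtraction set: {1, 2, 3, 4}
For this subtraction set, G(n) = n mod 5 (period = max + 1 = 5).
Pile 1 (size 15): G(15) = 15 mod 5 = 0
Pile 2 (size 24): G(24) = 24 mod 5 = 4
Total Grundy value = XOR of all: 0 XOR 4 = 4

4


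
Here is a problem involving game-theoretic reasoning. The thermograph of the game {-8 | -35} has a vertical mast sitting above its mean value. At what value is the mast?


Game = {-8 | -35}, a switch {a | b} with numbers a > b.
Its thermograph has left wall a - t and right wall b + t, which meet at t = (a - b)/2, where both equal (a + b)/2. So the mast (mean value) is at (a + b)/2.
Mean = (-8 + (-35))/2 = -43/2 = -43/2

-43/2


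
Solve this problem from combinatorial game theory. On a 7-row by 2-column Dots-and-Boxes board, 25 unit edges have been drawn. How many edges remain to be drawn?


Grid: 7 x 2 boxes, i.e. 8 rows and 3 columns of dots.
Horizontal edges: (rows + 1) * cols = 8 * 2 = 16
Vertical edges: rows * (cols + 1) = 7 * 3 = 21
Total edges: 16 + 21 = 37
Edges drawn: 25
Remaining: 37 - 25 = 12

12


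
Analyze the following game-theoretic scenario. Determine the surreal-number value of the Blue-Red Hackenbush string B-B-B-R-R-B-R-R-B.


Edges (from ground): B-B-B-R-R-B-R-R-B
By Berlekamp's sign-expansion rule, a Blue-Red Hackenbush stalk has the value of the surreal number whose sign sequence is the edge sequence with B -> + and R -> -.
Sign sequence: +++--+--+
Trace the sign expansion in the surreal number tree, starting from 0:
Edge 1: B (sign +) -> bounds (0, +inf), value = 1
Edge 2: B (sign +) -> bounds (1, +inf), value = 2
Edge 3: B (sign +) -> bounds (2, +inf), value = 3
Edge 4: R (sign -) -> bounds (2, 3), value = 5/2
Edge 5: R (sign -) -> bounds (2, 5/2), value = 9/4
Edge 6: B (sign +) -> bounds (9/4, 5/2), value = 19/8
Edge 7: R (sign -) -> bounds (9/4, 19/8), value = 37/16
Edge 8: R (sign -) -> bounds (9/4, 37/16), value = 73/32
Edge 9: B (sign +) -> bounds (73/32, 37/16), value = 147/64
Game value = 147/64

147/64


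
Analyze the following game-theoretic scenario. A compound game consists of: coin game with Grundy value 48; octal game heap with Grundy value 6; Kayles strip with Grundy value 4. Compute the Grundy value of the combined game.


By the Sprague-Grundy theorem, the Grundy value of a sum of games is the XOR of individual Grundy values.
coin game: Grundy value = 48. Running XOR: 0 XOR 48 = 48
octal game heap: Grundy value = 6. Running XOR: 48 XOR 6 = 54
Kayles strip: Grundy value = 4. Running XOR: 54 XOR 4 = 50
The combined Grundy value is 50.

50


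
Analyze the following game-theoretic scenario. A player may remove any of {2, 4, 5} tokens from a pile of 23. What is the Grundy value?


The subtraction set is S = {2, 4, 5}.
G(k) = mex{ G(k - s) : s in S, s <= k }. We compute iteratively: G(0) = 0.
G(1) = mex({}) = 0
G(2) = mex({0}) = 1
G(3) = mex({0}) = 1
G(4) = mex({0, 1}) = 2
G(5) = mex({0, 1}) = 2
G(6) = mex({0, 1, 2}) = 3
G(7) = mex({1, 2}) = 0
G(8) = mex({1, 2, 3}) = 0
G(9) = mex({0, 2}) = 1
G(10) = mex({0, 2, 3}) = 1
G(11) = mex({0, 1, 3}) = 2
Observe that G(7)..G(11) = 0, 0, 1, 1, 2 repeats G(0)..G(4) = 0, 0, 1, 1, 2.
For k >= max(S) = 5, G(k) is determined by the previous 5 values G(k-5)..G(k-1); a window of 5 consecutive values has recurred shifted by 7, so by induction G(k + 7) = G(k) for all k >= 0: the sequence is periodic from the start with period 7.
One period: G(0..6) = 0, 0, 1, 1, 2, 2, 3.
23 mod 7 = 2, so G(23) = G(2) = 1.

1


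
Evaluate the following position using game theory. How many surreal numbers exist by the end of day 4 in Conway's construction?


Day 0: {|} = 0 is born. Count = 1.
Day n: the number of surreal numbers born by day n is 2^(n+1) - 1.
By day 0: 2^1 - 1 = 1
By day 1: 2^2 - 1 = 3
By day 2: 2^3 - 1 = 7
By day 3: 2^4 - 1 = 15
By day 4: 2^5 - 1 = 31
By day 4: 31 surreal numbers.

31


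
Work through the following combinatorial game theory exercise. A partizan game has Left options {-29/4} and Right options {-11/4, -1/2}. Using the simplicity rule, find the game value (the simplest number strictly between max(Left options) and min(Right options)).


Left options: {-29/4}, max = -29/4
Right options: {-11/4, -1/2}, min = -11/4
All options are numbers and max(Left) < min(Right), so by the simplicity theorem the value is the simplest (earliest-born) number strictly between -29/4 and -11/4.
Integers -7 through -3 all lie strictly between -29/4 and -11/4.
Among integers, the simplest (lowest birthday = smallest |n|; 0 is born on day 0, +-n on day n) is -3.
No non-integer in the interval can be simpler: if x is a non-integer in the interval, then floor(x) or ceil(x) also lies in the interval (the interval contains an integer), and both are proper prefixes of x's sign expansion, i.e. born earlier. So the game value is -3.
Game value = -3

-3


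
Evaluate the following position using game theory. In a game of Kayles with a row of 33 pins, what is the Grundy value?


Kayles: a move removes 1 or 2 adjacent pins from a contiguous row.
Removing pins from a row of k leaves two independent rows (a, b) with a + b = k - 1 (one pin) or a + b = k - 2 (two pins); an end removal gives a = 0.
By Sprague-Grundy, G(k) = mex{ G(a) XOR G(b) } over all these splits. G(0) = 0.
G(1): splits (0,0):0^0=0 -> mex({0}) = 1
G(2): splits (0,1):0^1=1 (0,0):0^0=0 -> mex({0, 1}) = 2
G(3): splits (0,2):0^2=2 (1,1):1^1=0 (0,1):0^1=1 -> mex({0, 1, 2}) = 3
G(4): splits (0,3):0^3=3 (1,2):1^2=3 (0,2):0^2=2 (1,1):1^1=0 -> mex({0, 2, 3}) = 1
G(5): splits (0,4):0^1=1 (1,3):1^3=2 (2,2):2^2=0 (0,3):0^3=3 (1,2):1^2=3 -> mex({0, 1, 2, 3}) = 4
G(6) = mex({0, 1, 2, 4}) = 3
G(7) = mex({0, 1, 3, 4, 5}) = 2
G(8) = mex({0, 2, 3, 5, 6}) = 1
G(9) = mex({0, 1, 2, 3, 6, 7}) = 4
G(10) = mex({0, 1, 3, 4, 5, 7}) = 2
G(11) = mex({0, 1, 2, 3, 4, 5}) = 6
G(12) = mex({0, 1, 2, 3, 5, 6, 7}) = 4
G(13) = mex({0, 2, 3, 4, 6, 7}) = 1
G(14) = mex({0, 1, 4, 5, 6, 7}) = 2
G(15) = mex({0, 1, 2, 3, 4, 5, 6}) = 7
G(16) = mex({0, 2, 3, 5, 6, 7}) = 1
G(17) = mex({0, 1, 2, 3, 5, 6, 7}) = 4
G(18) = mex({0, 1, 2, 4, 5, 6}) = 3
G(19) = mex({0, 1, 3, 4, 5, 7}) = 2
G(20) = mex({0, 2, 3, 4, 5, 6, 7}) = 1
G(21) = mex({0, 1, 2, 3, 5, 6, 7}) = 4
G(22) = mex({0, 1, 2, 3, 4, 5, 7}) = 6
G(23) = mex({0, 1, 2, 3, 4, 5, 6}) = 7
G(24) = mex({0, 1, 2, 3, 5, 6, 7}) = 4
G(25) = mex({0, 2, 3, 4, 6, 7}) = 1
G(26) = mex({0, 1, 3, 4, 5, 6, 7}) = 2
G(27) = mex({0, 1, 2, 3, 4, 5, 6, 7}) = 8
G(28) = mex({0, 1, 2, 3, 4, 6, 7, 8}) = 5
G(29) = mex({0, 1, 2, 3, 5, 6, 7, 8, 9}) = 4
G(30) = mex({0, 1, 2, 3, 4, 5, 6, 9, 10}) = 7
G(31) = mex({0, 1, 3, 4, 5, 7, 10, 11}) = 2
G(32) = mex({0, 2, 3, 4, 5, 6, 7, 9, 11}) = 1
G(33) = mex({0, 1, 2, 3, 4, 5, 6, 7, 9, 12}) = 8
Therefore G(33) = 8.

8
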